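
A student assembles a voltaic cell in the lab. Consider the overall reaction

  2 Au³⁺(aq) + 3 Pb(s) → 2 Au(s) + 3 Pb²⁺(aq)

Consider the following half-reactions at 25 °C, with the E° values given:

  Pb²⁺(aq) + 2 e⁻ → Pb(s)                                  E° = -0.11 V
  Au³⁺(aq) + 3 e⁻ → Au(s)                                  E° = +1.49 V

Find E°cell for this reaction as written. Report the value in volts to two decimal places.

+1.60 V

The Au³⁺/Au couple has the higher reduction potential, so it is the cathode; Pb²⁺/Pb is oxidised at the anode.
E°cell = E°(cathode) − E°(anode) = (+1.49) − (-0.11) = +1.60 V.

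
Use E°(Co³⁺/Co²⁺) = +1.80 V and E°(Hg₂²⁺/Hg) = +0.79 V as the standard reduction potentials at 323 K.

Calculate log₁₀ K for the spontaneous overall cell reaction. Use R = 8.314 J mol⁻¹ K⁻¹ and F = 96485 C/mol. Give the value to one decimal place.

31.5

Cathode: Co³⁺/Co²⁺; anode: Hg₂²⁺/Hg. E°cell = (+1.80) − (+0.79) = +1.01 V, with n = 2.
ΔG° = −nFE° = −RT ln K, so ln K = nFE°/(RT) = (2)(96485)(+1.01) / ((8.314)(323)) = 72.577.
log₁₀ K = 72.577 / ln 10 = 31.5.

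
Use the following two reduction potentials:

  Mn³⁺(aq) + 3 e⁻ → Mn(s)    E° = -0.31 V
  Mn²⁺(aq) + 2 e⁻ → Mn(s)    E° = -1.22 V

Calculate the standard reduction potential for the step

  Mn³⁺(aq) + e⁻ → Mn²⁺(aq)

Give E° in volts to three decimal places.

Sequential free energies add, so n₃E°₃ = n₁E°₁ + n₂E°₂.
With n₃ = 3, and the known step contributing 2×(-1.22) V, the unknown satisfies 1·E° = 3×(-0.31) − 2×(-1.22) = +1.510.
E° = +1.510 / 1 = +1.510 V.

+1.510 V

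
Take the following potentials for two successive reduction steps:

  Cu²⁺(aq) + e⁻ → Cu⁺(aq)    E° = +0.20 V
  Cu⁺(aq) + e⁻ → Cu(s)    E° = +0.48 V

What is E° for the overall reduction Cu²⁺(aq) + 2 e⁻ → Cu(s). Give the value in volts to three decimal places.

Adding the free-energy changes (−nFE°) of the two steps gives −n₃FE°₃ = −n₁FE°₁ − n₂FE°₂.
E°₃ = (1×+0.20 + 1×+0.48) / 2 = (+0.680) / 2 = +0.340 V.

+0.340 V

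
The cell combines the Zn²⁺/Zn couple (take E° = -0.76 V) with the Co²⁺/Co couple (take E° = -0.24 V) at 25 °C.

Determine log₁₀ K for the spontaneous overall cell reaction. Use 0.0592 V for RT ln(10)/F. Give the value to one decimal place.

Cathode: Co²⁺/Co; anode: Zn²⁺/Zn. E°cell = +0.52 V, n = 2.
log K = nE°cell / 0.0592 = (2)(+0.52) / 0.0592 = 17.6.

17.6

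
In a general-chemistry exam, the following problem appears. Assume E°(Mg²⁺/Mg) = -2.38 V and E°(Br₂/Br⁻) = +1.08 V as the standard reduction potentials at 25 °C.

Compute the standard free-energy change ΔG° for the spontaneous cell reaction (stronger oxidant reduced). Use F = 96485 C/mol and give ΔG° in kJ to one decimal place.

Br₂/Br⁻ (E° = +1.08 V) is the cathode; Mg²⁺/Mg (E° = -2.38 V) is the anode, so E°cell = +3.46 V.
Balancing electrons gives n = 2 (lcm of 2 and 2).
ΔG° = −nFE° = −(2)(96485)(+3.46) = -667,676 J = -667.7 kJ.

-667.7 kJ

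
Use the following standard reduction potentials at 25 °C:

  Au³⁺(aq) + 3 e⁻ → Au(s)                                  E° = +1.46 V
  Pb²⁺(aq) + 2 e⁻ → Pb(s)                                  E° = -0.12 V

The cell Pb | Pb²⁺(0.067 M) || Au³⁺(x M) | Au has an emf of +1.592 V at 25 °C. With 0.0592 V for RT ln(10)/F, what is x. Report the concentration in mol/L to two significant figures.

0.070 M

Au³⁺/Au is the cathode, Pb²⁺/Pb the anode: E°cell = +1.58 V, n = 6.
Overall reaction: 2 Au³⁺(aq) + 3 Pb(s) → 2 Au(s) + 3 Pb²⁺(aq); Q = [Pb²⁺]^3/[Au³⁺]^2.
From E = E° − (0.0592/n) log Q: log Q = (E° − E)·n/0.0592 = (+1.58 − (+1.592))·6/0.0592 = -1.2162.
So 2·log[Au³⁺] = 3·log(0.067) − log Q = -3.5218 − (-1.2162) = -2.3056; log[Au³⁺] = -2.3056 / 2 = -1.1528; [Au³⁺] = 10^(-1.1528) ≈ 0.070 M.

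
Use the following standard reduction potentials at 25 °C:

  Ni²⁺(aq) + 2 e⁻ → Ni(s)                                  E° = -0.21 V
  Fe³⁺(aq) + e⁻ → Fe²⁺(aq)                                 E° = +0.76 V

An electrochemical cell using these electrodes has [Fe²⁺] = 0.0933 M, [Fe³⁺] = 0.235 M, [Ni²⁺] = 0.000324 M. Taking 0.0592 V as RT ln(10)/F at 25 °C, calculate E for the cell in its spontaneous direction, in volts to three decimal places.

Fe³⁺/Fe²⁺ is the cathode (higher E°), Ni²⁺/Ni the anode: E°cell = +0.76 − (-0.21) = +0.97 V, n = 2.
Overall: 2 Fe³⁺(aq) + Ni(s) → 2 Fe²⁺(aq) + Ni²⁺(aq)
Q = [Fe²⁺]^2·[Ni²⁺] / ([Fe³⁺]^2); log Q = -4.292.
E = E° − (0.0592/n) log Q = +0.97 − (0.0592/2)(-4.292) = +1.097 V.

+1.097 V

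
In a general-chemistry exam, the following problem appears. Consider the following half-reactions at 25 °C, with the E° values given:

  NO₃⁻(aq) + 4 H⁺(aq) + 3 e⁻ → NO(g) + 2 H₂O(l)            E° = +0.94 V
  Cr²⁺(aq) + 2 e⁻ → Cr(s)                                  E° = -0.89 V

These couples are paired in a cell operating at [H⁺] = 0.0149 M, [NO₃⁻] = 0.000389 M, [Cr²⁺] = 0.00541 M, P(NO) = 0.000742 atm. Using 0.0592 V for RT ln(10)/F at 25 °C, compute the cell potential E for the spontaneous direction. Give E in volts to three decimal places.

+1.747 V

NO₃⁻/NO is the cathode (higher E°), Cr²⁺/Cr the anode: E°cell = +0.94 − (-0.89) = +1.83 V, n = 6.
Overall: 2 NO₃⁻(aq) + 8 H⁺(aq) + 3 Cr(s) → 2 NO(g) + 4 H₂O(l) + 3 Cr²⁺(aq)
Q = P(NO)^2·[Cr²⁺]^3 / ([NO₃⁻]^2·[H⁺]^8); log Q = 8.375.
E = E° − (0.0592/n) log Q = +1.83 − (0.0592/6)(8.375) = +1.747 V.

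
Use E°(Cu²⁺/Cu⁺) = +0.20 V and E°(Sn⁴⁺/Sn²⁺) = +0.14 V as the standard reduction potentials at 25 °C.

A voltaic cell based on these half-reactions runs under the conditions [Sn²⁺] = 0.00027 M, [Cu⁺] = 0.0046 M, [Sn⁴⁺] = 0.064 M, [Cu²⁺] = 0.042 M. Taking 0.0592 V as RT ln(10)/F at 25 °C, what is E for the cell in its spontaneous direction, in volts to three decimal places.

Cu²⁺/Cu⁺ is the cathode (higher E°), Sn⁴⁺/Sn²⁺ the anode: E°cell = +0.20 − (+0.14) = +0.06 V, n = 2.
Overall: 2 Cu²⁺(aq) + Sn²⁺(aq) → 2 Cu⁺(aq) + Sn⁴⁺(aq)
Q = [Cu⁺]^2·[Sn⁴⁺] / ([Cu²⁺]^2·[Sn²⁺]); log Q = 0.454.
E = E° − (0.0592/n) log Q = +0.06 − (0.0592/2)(0.454) = +0.047 V.

+0.047 V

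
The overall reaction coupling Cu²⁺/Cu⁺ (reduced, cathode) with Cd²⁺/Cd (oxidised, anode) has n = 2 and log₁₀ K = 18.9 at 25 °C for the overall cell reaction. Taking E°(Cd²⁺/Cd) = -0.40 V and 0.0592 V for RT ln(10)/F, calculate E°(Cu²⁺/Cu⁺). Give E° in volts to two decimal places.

E°cell = (0.0592/n)·log K = (0.0592/2)(18.9) = +0.559 V.
Since Cu²⁺/Cu⁺ is the cathode and Cd²⁺/Cd the anode, E°cell = E°(Cu²⁺/Cu⁺) − E°(Cd²⁺/Cd).
So E°(Cu²⁺/Cu⁺) = E°cell + E°(Cd²⁺/Cd) = +0.559 + (-0.40) = +0.16 V.

+0.16 V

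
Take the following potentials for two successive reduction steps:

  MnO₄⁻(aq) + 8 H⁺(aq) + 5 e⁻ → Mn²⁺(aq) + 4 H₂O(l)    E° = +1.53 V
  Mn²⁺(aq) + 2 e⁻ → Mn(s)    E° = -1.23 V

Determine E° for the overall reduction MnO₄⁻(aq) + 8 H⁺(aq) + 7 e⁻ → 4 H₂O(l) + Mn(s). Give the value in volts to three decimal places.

+0.741 V

Standard free energies of sequential steps add: ΔG°₃ = ΔG°₁ + ΔG°₂, so n₃E°₃ = n₁E°₁ + n₂E°₂.
E°₃ = (5×+1.53 + 2×-1.23) / 7 = (+5.190) / 7 = +0.741 V.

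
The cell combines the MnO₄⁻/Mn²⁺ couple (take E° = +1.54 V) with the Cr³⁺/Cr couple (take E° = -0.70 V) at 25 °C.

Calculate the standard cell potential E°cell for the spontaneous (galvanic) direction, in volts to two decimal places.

The MnO₄⁻/Mn²⁺ couple has the higher reduction potential, so it is the cathode; Cr³⁺/Cr is oxidised at the anode.
E°cell = E°(cathode) − E°(anode) = (+1.54) − (-0.70) = +2.24 V.
Since E°cell > 0, the reaction is spontaneous under standard conditions.

+2.24 V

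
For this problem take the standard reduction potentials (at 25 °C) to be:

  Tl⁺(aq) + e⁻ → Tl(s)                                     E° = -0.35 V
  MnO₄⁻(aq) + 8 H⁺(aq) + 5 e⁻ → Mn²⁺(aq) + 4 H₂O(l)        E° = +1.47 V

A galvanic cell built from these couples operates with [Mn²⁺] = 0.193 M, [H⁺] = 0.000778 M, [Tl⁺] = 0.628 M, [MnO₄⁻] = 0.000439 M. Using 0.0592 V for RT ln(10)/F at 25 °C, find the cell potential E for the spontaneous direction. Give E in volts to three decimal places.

MnO₄⁻/Mn²⁺ is the cathode (higher E°), Tl⁺/Tl the anode: E°cell = +1.47 − (-0.35) = +1.82 V, n = 5.
Overall: MnO₄⁻(aq) + 8 H⁺(aq) + 5 Tl(s) → Mn²⁺(aq) + 4 H₂O(l) + 5 Tl⁺(aq)
Q = [Mn²⁺]·[Tl⁺]^5 / ([MnO₄⁻]·[H⁺]^8); log Q = 26.505.
E = E° − (0.0592/n) log Q = +1.82 − (0.0592/5)(26.505) = +1.506 V.

+1.506 V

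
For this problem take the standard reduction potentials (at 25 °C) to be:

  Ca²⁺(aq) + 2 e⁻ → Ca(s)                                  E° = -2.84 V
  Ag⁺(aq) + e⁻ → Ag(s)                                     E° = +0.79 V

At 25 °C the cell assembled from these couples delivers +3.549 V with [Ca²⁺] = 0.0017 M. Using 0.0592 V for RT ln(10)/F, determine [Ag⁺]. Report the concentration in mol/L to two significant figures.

0.0018 M

Ag⁺/Ag is the cathode, Ca²⁺/Ca the anode: E°cell = +3.63 V, n = 2.
Overall reaction: 2 Ag⁺(aq) + Ca(s) → 2 Ag(s) + Ca²⁺(aq); Q = [Ca²⁺]^1/[Ag⁺]^2.
From E = E° − (0.0592/n) log Q: log Q = (E° − E)·n/0.0592 = (+3.63 − (+3.549))·2/0.0592 = 2.7365.
So 2·log[Ag⁺] = 1·log(0.0017) − log Q = -2.7696 − (2.7365) = -5.5061; log[Ag⁺] = -5.5061 / 2 = -2.7530; [Ag⁺] = 10^(-2.7530) ≈ 0.0018 M.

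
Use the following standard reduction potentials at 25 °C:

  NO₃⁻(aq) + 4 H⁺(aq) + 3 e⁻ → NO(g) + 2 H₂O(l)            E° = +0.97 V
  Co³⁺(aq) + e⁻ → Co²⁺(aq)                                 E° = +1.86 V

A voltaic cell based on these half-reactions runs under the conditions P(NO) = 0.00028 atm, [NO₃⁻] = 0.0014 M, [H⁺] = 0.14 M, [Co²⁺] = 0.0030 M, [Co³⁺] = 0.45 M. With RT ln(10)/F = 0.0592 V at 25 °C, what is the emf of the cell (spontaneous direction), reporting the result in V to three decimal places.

+1.072 V

Co³⁺/Co²⁺ is the cathode (higher E°), NO₃⁻/NO the anode: E°cell = +1.86 − (+0.97) = +0.89 V, n = 3.
Overall: 3 Co³⁺(aq) + NO(g) + 2 H₂O(l) → 3 Co²⁺(aq) + NO₃⁻(aq) + 4 H⁺(aq)
Q = [Co²⁺]^3·[NO₃⁻]·[H⁺]^4 / ([Co³⁺]^3·P(NO)); log Q = -9.245.
E = E° − (0.0592/n) log Q = +0.89 − (0.0592/3)(-9.245) = +1.072 V.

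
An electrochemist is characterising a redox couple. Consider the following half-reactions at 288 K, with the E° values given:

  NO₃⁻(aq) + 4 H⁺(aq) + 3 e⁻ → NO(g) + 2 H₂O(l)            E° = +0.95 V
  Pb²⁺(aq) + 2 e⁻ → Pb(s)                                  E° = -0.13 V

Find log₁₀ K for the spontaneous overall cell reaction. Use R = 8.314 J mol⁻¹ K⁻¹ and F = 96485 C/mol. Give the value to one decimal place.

113.4

Cathode: NO₃⁻/NO; anode: Pb²⁺/Pb. E°cell = (+0.95) − (-0.13) = +1.08 V, with n = 6.
ΔG° = −nFE° = −RT ln K, so ln K = nFE°/(RT) = (6)(96485)(+1.08) / ((8.314)(288)) = 261.115.
log₁₀ K = 261.115 / ln 10 = 113.4.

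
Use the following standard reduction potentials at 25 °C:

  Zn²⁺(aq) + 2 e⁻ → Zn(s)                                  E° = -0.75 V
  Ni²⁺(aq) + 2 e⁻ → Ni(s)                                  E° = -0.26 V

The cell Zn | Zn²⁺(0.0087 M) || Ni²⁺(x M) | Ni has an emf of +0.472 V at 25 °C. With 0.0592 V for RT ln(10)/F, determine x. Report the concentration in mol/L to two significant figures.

Ni²⁺/Ni is the cathode, Zn²⁺/Zn the anode: E°cell = +0.49 V, n = 2.
Overall reaction: Ni²⁺(aq) + Zn(s) → Ni(s) + Zn²⁺(aq); Q = [Zn²⁺]^1/[Ni²⁺]^1.
From E = E° − (0.0592/n) log Q: log Q = (E° − E)·n/0.0592 = (+0.49 − (+0.472))·2/0.0592 = 0.6081.
So 1·log[Ni²⁺] = 1·log(0.0087) − log Q = -2.0605 − (0.6081) = -2.6686; [Ni²⁺] = 10^(-2.6686) ≈ 0.0021 M.

0.0021 M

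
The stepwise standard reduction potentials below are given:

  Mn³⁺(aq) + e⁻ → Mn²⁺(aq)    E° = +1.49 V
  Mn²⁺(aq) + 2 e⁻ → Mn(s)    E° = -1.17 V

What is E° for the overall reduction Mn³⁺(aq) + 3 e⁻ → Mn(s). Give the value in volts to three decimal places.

Adding the free-energy changes (−nFE°) of the two steps gives −n₃FE°₃ = −n₁FE°₁ − n₂FE°₂.
E°₃ = (1×+1.49 + 2×-1.17) / 3 = (-0.850) / 3 = -0.283 V.
Simply averaging or adding the two E° values would be wrong; the electron-weighted sum is required.

-0.283 V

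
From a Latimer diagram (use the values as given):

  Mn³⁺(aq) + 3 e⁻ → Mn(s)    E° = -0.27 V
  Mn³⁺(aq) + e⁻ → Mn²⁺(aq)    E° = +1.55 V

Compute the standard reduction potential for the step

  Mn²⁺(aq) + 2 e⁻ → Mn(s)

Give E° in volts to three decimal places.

-1.180 V

Sequential free energies add, so n₃E°₃ = n₁E°₁ + n₂E°₂.
With n₃ = 3, and the known step contributing 1×(+1.55) V, the unknown satisfies 2·E° = 3×(-0.27) − 1×(+1.55) = -2.360.
E° = -2.360 / 2 = -1.180 V.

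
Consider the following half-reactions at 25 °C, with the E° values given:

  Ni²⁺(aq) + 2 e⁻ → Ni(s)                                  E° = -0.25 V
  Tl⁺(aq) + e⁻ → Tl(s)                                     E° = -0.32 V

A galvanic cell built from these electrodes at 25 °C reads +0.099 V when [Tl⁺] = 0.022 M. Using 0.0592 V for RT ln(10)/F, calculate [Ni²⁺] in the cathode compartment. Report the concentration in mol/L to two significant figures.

0.0046 M

Ni²⁺/Ni is the cathode, Tl⁺/Tl the anode: E°cell = +0.07 V, n = 2.
Overall reaction: Ni²⁺(aq) + 2 Tl(s) → Ni(s) + 2 Tl⁺(aq); Q = [Tl⁺]^2/[Ni²⁺]^1.
From E = E° − (0.0592/n) log Q: log Q = (E° − E)·n/0.0592 = (+0.07 − (+0.099))·2/0.0592 = -0.9797.
So 1·log[Ni²⁺] = 2·log(0.022) − log Q = -3.3152 − (-0.9797) = -2.3355; [Ni²⁺] = 10^(-2.3355) ≈ 0.0046 M.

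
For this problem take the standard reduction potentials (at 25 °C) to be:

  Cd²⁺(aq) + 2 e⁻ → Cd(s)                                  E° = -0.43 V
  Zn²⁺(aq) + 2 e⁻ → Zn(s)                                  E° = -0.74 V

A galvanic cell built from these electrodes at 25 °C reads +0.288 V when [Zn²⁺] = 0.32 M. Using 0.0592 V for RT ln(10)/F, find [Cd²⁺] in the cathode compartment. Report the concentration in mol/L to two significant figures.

Cd²⁺/Cd is the cathode, Zn²⁺/Zn the anode: E°cell = +0.31 V, n = 2.
Overall reaction: Cd²⁺(aq) + Zn(s) → Cd(s) + Zn²⁺(aq); Q = [Zn²⁺]^1/[Cd²⁺]^1.
From E = E° − (0.0592/n) log Q: log Q = (E° − E)·n/0.0592 = (+0.31 − (+0.288))·2/0.0592 = 0.7432.
So 1·log[Cd²⁺] = 1·log(0.32) − log Q = -0.4949 − (0.7432) = -1.2381; [Cd²⁺] = 10^(-1.2381) ≈ 0.058 M.

0.058 M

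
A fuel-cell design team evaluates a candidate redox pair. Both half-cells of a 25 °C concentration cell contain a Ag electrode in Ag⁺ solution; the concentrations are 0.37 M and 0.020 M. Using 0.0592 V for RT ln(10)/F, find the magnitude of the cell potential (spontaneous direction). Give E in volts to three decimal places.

+0.075 V

For a concentration cell E°cell = 0. The 0.37 M side is the cathode (reduction is favoured where [Ag⁺] is higher).
With n = 1, E = −(0.0592/1) log([Ag⁺]ₐₙ/[Ag⁺]꜀ₐₜ) = −(0.0592/1) log(0.02/0.37) = −(0.0592/1)(-1.267) = +0.075 V.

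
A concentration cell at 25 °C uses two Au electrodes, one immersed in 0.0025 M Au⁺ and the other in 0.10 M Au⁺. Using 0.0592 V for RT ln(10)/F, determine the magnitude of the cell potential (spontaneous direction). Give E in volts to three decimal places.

+0.095 V

For a concentration cell E°cell = 0. The 0.10 M side is the cathode (reduction is favoured where [Au⁺] is higher).
With n = 1, E = −(0.0592/1) log([Au⁺]ₐₙ/[Au⁺]꜀ₐₜ) = −(0.0592/1) log(0.0025/0.1) = −(0.0592/1)(-1.602) = +0.095 V.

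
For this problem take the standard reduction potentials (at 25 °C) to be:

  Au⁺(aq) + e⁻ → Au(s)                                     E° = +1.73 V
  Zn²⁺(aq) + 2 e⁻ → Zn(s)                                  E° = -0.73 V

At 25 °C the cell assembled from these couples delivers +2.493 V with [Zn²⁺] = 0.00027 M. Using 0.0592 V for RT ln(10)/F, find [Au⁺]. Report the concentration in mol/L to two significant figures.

0.059 M

Au⁺/Au is the cathode, Zn²⁺/Zn the anode: E°cell = +2.46 V, n = 2.
Overall reaction: 2 Au⁺(aq) + Zn(s) → 2 Au(s) + Zn²⁺(aq); Q = [Zn²⁺]^1/[Au⁺]^2.
From E = E° − (0.0592/n) log Q: log Q = (E° − E)·n/0.0592 = (+2.46 − (+2.493))·2/0.0592 = -1.1149.
So 2·log[Au⁺] = 1·log(0.00027) − log Q = -3.5686 − (-1.1149) = -2.4537; log[Au⁺] = -2.4537 / 2 = -1.2268; [Au⁺] = 10^(-1.2268) ≈ 0.059 M.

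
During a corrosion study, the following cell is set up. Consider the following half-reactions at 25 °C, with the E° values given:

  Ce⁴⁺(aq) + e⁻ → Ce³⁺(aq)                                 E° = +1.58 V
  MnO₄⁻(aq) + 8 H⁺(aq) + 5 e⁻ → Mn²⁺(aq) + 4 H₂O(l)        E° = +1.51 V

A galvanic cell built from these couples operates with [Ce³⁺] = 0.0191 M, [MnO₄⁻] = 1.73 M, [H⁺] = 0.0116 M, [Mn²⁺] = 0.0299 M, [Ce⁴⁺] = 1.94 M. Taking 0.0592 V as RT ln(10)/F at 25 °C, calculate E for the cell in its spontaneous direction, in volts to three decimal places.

+0.351 V

Ce⁴⁺/Ce³⁺ is the cathode (higher E°), MnO₄⁻/Mn²⁺ the anode: E°cell = +1.58 − (+1.51) = +0.07 V, n = 5.
Overall: 5 Ce⁴⁺(aq) + Mn²⁺(aq) + 4 H₂O(l) → 5 Ce³⁺(aq) + MnO₄⁻(aq) + 8 H⁺(aq)
Q = [Ce³⁺]^5·[MnO₄⁻]·[H⁺]^8 / ([Ce⁴⁺]^5·[Mn²⁺]); log Q = -23.756.
E = E° − (0.0592/n) log Q = +0.07 − (0.0592/5)(-23.756) = +0.351 V.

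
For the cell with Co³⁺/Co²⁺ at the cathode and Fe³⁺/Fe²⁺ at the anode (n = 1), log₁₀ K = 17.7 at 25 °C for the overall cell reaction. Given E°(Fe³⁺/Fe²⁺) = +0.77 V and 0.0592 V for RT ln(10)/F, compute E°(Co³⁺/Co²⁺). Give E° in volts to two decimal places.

E°cell = (0.0592/n)·log K = (0.0592/1)(17.7) = +1.048 V.
Since Co³⁺/Co²⁺ is the cathode and Fe³⁺/Fe²⁺ the anode, E°cell = E°(Co³⁺/Co²⁺) − E°(Fe³⁺/Fe²⁺).
So E°(Co³⁺/Co²⁺) = E°cell + E°(Fe³⁺/Fe²⁺) = +1.048 + (+0.77) = +1.82 V.

+1.82 V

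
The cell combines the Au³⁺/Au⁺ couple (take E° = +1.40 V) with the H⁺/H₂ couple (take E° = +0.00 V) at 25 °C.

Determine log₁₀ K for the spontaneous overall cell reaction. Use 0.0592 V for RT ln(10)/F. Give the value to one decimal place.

47.3

Cathode: Au³⁺/Au⁺; anode: H⁺/H₂. E°cell = +1.40 V, n = 2.
log K = nE°cell / 0.0592 = (2)(+1.40) / 0.0592 = 47.3.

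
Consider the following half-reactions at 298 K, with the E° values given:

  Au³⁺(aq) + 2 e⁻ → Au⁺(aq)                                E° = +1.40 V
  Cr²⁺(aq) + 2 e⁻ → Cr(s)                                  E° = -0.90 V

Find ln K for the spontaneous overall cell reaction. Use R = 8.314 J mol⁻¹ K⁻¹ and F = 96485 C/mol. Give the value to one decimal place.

179.1

Cathode: Au³⁺/Au⁺; anode: Cr²⁺/Cr. E°cell = (+1.40) − (-0.90) = +2.30 V, with n = 2.
ΔG° = −nFE° = −RT ln K, so ln K = nFE°/(RT) = (2)(96485)(+2.30) / ((8.314)(298)) = 179.139.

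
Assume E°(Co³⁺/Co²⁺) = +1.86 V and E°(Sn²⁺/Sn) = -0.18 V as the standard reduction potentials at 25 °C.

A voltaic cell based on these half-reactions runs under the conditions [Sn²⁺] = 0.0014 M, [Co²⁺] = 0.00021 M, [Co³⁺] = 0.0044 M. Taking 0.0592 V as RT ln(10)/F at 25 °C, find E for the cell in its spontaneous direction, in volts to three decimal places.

+2.203 V

Co³⁺/Co²⁺ is the cathode (higher E°), Sn²⁺/Sn the anode: E°cell = +1.86 − (-0.18) = +2.04 V, n = 2.
Overall: 2 Co³⁺(aq) + Sn(s) → 2 Co²⁺(aq) + Sn²⁺(aq)
Q = [Co²⁺]^2·[Sn²⁺] / ([Co³⁺]^2); log Q = -5.496.
E = E° − (0.0592/n) log Q = +2.04 − (0.0592/2)(-5.496) = +2.203 V.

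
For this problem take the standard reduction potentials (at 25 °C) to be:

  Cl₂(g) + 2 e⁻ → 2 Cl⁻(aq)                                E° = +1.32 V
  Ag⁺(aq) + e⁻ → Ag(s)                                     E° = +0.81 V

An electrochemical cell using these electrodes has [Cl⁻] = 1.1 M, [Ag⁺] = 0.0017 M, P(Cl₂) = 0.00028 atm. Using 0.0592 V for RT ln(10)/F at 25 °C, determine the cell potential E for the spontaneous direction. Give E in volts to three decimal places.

Cl₂/Cl⁻ is the cathode (higher E°), Ag⁺/Ag the anode: E°cell = +1.32 − (+0.81) = +0.51 V, n = 2.
Overall: Cl₂(g) + 2 Ag(s) → 2 Cl⁻(aq) + 2 Ag⁺(aq)
Q = [Cl⁻]^2·[Ag⁺]^2 / (P(Cl₂)); log Q = -1.903.
E = E° − (0.0592/n) log Q = +0.51 − (0.0592/2)(-1.903) = +0.566 V.

+0.566 V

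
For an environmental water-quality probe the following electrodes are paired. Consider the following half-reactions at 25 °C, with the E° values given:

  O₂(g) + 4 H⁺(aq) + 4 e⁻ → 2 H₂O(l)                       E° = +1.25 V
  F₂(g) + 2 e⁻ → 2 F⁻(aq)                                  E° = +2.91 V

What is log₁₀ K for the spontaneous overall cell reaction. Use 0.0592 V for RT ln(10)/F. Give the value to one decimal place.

112.2

Cathode: F₂/F⁻; anode: O₂/H₂O. E°cell = +1.66 V, n = 4.
log K = nE°cell / 0.0592 = (4)(+1.66) / 0.0592 = 112.2.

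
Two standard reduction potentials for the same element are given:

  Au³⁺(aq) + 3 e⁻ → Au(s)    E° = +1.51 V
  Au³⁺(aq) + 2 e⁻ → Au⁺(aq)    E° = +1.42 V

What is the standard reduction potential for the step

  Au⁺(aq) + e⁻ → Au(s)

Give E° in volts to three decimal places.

Sequential free energies add, so n₃E°₃ = n₁E°₁ + n₂E°₂.
With n₃ = 3, and the known step contributing 2×(+1.42) V, the unknown satisfies 1·E° = 3×(+1.51) − 2×(+1.42) = +1.690.
E° = +1.690 / 1 = +1.690 V.

+1.690 V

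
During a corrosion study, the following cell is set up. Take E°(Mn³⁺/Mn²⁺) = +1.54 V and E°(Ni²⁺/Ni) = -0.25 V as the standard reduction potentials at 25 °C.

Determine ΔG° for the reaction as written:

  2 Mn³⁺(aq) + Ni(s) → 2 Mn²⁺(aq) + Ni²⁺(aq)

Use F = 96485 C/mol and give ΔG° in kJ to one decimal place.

-345.4 kJ

As written, Mn³⁺/Mn²⁺ is reduced (cathode) and Ni²⁺/Ni is oxidised (anode), so E°cell = (+1.54) − (-0.25) = +1.79 V.
Balancing electrons gives n = 2.
ΔG° = −nFE° = −(2)(96485)(+1.79) = -345,416 J = -345.4 kJ.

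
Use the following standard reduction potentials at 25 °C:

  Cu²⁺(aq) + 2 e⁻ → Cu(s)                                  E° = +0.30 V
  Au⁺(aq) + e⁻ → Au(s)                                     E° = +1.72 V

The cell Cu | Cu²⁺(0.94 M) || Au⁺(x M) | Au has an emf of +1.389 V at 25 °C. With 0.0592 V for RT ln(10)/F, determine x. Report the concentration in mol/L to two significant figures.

0.29 M

Au⁺/Au is the cathode, Cu²⁺/Cu the anode: E°cell = +1.42 V, n = 2.
Overall reaction: 2 Au⁺(aq) + Cu(s) → 2 Au(s) + Cu²⁺(aq); Q = [Cu²⁺]^1/[Au⁺]^2.
From E = E° − (0.0592/n) log Q: log Q = (E° − E)·n/0.0592 = (+1.42 − (+1.389))·2/0.0592 = 1.0473.
So 2·log[Au⁺] = 1·log(0.94) − log Q = -0.0269 − (1.0473) = -1.0742; log[Au⁺] = -1.0742 / 2 = -0.5371; [Au⁺] = 10^(-0.5371) ≈ 0.29 M.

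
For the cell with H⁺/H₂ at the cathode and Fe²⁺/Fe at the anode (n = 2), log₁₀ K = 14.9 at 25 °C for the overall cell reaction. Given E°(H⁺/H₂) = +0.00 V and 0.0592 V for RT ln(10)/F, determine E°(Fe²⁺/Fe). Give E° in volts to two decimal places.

E°cell = (0.0592/n)·log K = (0.0592/2)(14.9) = +0.441 V.
Since H⁺/H₂ is the cathode and Fe²⁺/Fe the anode, E°cell = E°(H⁺/H₂) − E°(Fe²⁺/Fe).
So E°(Fe²⁺/Fe) = E°(H⁺/H₂) − E°cell = (+0.00) − (+0.441) = -0.44 V.

-0.44 V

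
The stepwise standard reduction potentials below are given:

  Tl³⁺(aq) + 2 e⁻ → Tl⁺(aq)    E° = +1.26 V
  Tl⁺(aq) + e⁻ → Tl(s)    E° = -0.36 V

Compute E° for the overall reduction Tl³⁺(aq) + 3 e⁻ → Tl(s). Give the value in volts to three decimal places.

+0.720 V

Standard free energies of sequential steps add: ΔG°₃ = ΔG°₁ + ΔG°₂, so n₃E°₃ = n₁E°₁ + n₂E°₂.
E°₃ = (2×+1.26 + 1×-0.36) / 3 = (+2.160) / 3 = +0.720 V.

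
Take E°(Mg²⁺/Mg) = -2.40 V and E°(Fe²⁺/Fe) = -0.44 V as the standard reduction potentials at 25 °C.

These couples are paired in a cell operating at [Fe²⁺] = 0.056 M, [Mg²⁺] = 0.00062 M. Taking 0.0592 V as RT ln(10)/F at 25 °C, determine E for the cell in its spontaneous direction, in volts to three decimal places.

+2.018 V

Fe²⁺/Fe is the cathode (higher E°), Mg²⁺/Mg the anode: E°cell = -0.44 − (-2.40) = +1.96 V, n = 2.
Overall: Fe²⁺(aq) + Mg(s) → Fe(s) + Mg²⁺(aq)
Q = [Mg²⁺] / ([Fe²⁺]); log Q = -1.956.
E = E° − (0.0592/n) log Q = +1.96 − (0.0592/2)(-1.956) = +2.018 V.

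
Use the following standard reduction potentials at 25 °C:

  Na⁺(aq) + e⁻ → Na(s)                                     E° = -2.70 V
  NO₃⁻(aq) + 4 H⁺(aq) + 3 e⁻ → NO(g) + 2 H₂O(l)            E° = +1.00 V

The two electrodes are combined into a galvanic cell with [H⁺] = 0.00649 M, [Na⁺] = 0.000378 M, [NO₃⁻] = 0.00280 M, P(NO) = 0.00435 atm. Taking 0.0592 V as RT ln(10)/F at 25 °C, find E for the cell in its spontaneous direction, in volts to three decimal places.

NO₃⁻/NO is the cathode (higher E°), Na⁺/Na the anode: E°cell = +1.00 − (-2.70) = +3.70 V, n = 3.
Overall: NO₃⁻(aq) + 4 H⁺(aq) + 3 Na(s) → NO(g) + 2 H₂O(l) + 3 Na⁺(aq)
Q = P(NO)·[Na⁺]^3 / ([NO₃⁻]·[H⁺]^4); log Q = -1.325.
E = E° − (0.0592/n) log Q = +3.70 − (0.0592/3)(-1.325) = +3.726 V.

+3.726 V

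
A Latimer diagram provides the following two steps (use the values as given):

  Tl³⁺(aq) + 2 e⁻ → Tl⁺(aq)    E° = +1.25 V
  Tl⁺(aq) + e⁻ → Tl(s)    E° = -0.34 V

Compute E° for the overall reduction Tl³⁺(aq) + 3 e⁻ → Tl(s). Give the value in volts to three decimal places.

Adding the free-energy changes (−nFE°) of the two steps gives −n₃FE°₃ = −n₁FE°₁ − n₂FE°₂.
E°₃ = (2×+1.25 + 1×-0.34) / 3 = (+2.160) / 3 = +0.720 V.
E° values themselves are not directly additive — weighting by electron count is essential.

+0.720 V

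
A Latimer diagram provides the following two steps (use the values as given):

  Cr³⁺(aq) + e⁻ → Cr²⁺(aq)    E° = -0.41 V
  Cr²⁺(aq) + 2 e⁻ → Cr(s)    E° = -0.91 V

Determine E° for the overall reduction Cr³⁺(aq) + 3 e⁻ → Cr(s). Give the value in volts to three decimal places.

-0.743 V

Standard free energies of sequential steps add: ΔG°₃ = ΔG°₁ + ΔG°₂, so n₃E°₃ = n₁E°₁ + n₂E°₂.
E°₃ = (1×-0.41 + 2×-0.91) / 3 = (-2.230) / 3 = -0.743 V.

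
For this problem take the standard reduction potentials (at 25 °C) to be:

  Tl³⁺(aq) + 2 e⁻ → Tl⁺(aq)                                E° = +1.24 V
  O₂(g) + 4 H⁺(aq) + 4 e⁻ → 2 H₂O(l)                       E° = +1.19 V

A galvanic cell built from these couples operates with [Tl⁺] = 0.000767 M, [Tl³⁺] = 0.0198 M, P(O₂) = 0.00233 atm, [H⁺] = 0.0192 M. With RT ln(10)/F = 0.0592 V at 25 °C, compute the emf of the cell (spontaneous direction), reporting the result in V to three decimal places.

+0.232 V

Tl³⁺/Tl⁺ is the cathode (higher E°), O₂/H₂O the anode: E°cell = +1.24 − (+1.19) = +0.05 V, n = 4.
Overall: 2 Tl³⁺(aq) + 2 H₂O(l) → 2 Tl⁺(aq) + O₂(g) + 4 H⁺(aq)
Q = [Tl⁺]^2·P(O₂)·[H⁺]^4 / ([Tl³⁺]^2); log Q = -12.323.
E = E° − (0.0592/n) log Q = +0.05 − (0.0592/4)(-12.323) = +0.232 V.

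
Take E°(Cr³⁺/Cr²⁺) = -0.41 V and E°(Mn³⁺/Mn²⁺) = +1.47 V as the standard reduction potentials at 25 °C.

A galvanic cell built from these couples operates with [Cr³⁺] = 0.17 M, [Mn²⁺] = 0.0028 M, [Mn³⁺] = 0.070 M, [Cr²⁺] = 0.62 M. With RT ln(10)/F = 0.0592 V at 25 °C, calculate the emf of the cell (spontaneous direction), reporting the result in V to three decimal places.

Mn³⁺/Mn²⁺ is the cathode (higher E°), Cr³⁺/Cr²⁺ the anode: E°cell = +1.47 − (-0.41) = +1.88 V, n = 1.
Overall: Mn³⁺(aq) + Cr²⁺(aq) → Mn²⁺(aq) + Cr³⁺(aq)
Q = [Mn²⁺]·[Cr³⁺] / ([Mn³⁺]·[Cr²⁺]); log Q = -1.960.
E = E° − (0.0592/n) log Q = +1.88 − (0.0592/1)(-1.960) = +1.996 V.

+1.996 V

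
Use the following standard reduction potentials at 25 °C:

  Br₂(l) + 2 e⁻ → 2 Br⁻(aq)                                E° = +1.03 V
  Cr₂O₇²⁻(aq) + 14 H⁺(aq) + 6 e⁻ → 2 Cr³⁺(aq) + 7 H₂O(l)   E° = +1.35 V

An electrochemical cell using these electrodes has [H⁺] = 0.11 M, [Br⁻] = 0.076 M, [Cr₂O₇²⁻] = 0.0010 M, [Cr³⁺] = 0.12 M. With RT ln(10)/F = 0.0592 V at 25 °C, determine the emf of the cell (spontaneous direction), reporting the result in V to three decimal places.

Cr₂O₇²⁻/Cr³⁺ is the cathode (higher E°), Br₂/Br⁻ the anode: E°cell = +1.35 − (+1.03) = +0.32 V, n = 6.
Overall: Cr₂O₇²⁻(aq) + 14 H⁺(aq) + 6 Br⁻(aq) → 2 Cr³⁺(aq) + 7 H₂O(l) + 3 Br₂(l)
Q = [Cr³⁺]^2 / ([Cr₂O₇²⁻]·[H⁺]^14·[Br⁻]^6); log Q = 21.294.
E = E° − (0.0592/n) log Q = +0.32 − (0.0592/6)(21.294) = +0.110 V.

+0.110 V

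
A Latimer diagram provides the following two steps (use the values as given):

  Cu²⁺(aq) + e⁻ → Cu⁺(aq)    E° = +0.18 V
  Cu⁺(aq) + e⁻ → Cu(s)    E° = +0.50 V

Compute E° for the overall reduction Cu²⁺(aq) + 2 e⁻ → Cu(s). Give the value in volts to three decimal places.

+0.340 V

Adding the free-energy changes (−nFE°) of the two steps gives −n₃FE°₃ = −n₁FE°₁ − n₂FE°₂.
E°₃ = (1×+0.18 + 1×+0.50) / 2 = (+0.680) / 2 = +0.340 V.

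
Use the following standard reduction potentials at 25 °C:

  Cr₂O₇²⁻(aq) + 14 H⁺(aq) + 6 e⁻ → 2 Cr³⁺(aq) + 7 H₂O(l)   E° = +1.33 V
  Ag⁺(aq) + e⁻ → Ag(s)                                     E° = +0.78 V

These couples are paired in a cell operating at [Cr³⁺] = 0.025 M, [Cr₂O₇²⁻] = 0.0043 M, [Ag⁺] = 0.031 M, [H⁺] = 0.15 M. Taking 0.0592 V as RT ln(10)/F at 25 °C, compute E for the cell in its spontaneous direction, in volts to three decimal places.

+0.534 V

Cr₂O₇²⁻/Cr³⁺ is the cathode (higher E°), Ag⁺/Ag the anode: E°cell = +1.33 − (+0.78) = +0.55 V, n = 6.
Overall: Cr₂O₇²⁻(aq) + 14 H⁺(aq) + 6 Ag(s) → 2 Cr³⁺(aq) + 7 H₂O(l) + 6 Ag⁺(aq)
Q = [Cr³⁺]^2·[Ag⁺]^6 / ([Cr₂O₇²⁻]·[H⁺]^14); log Q = 1.645.
E = E° − (0.0592/n) log Q = +0.55 − (0.0592/6)(1.645) = +0.534 V.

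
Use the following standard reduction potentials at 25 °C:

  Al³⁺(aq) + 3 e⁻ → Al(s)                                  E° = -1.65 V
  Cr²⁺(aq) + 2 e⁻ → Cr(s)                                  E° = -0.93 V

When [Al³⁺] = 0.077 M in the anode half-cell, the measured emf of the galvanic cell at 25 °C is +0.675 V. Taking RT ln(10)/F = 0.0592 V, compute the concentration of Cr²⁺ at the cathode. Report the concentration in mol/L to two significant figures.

0.0055 M

Cr²⁺/Cr is the cathode, Al³⁺/Al the anode: E°cell = +0.72 V, n = 6.
Overall reaction: 3 Cr²⁺(aq) + 2 Al(s) → 3 Cr(s) + 2 Al³⁺(aq); Q = [Al³⁺]^2/[Cr²⁺]^3.
From E = E° − (0.0592/n) log Q: log Q = (E° − E)·n/0.0592 = (+0.72 − (+0.675))·6/0.0592 = 4.5608.
So 3·log[Cr²⁺] = 2·log(0.077) − log Q = -2.2270 − (4.5608) = -6.7878; log[Cr²⁺] = -6.7878 / 3 = -2.2626; [Cr²⁺] = 10^(-2.2626) ≈ 0.0055 M.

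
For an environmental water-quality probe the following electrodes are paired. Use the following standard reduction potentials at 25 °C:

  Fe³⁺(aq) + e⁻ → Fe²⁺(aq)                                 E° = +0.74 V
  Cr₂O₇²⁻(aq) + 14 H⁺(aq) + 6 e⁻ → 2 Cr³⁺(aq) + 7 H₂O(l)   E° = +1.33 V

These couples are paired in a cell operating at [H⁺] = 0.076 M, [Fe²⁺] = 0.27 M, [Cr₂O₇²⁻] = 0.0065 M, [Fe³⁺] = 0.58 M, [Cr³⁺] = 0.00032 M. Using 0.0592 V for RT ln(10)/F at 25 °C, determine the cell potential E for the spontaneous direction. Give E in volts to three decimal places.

Cr₂O₇²⁻/Cr³⁺ is the cathode (higher E°), Fe³⁺/Fe²⁺ the anode: E°cell = +1.33 − (+0.74) = +0.59 V, n = 6.
Overall: Cr₂O₇²⁻(aq) + 14 H⁺(aq) + 6 Fe²⁺(aq) → 2 Cr³⁺(aq) + 7 H₂O(l) + 6 Fe³⁺(aq)
Q = [Cr³⁺]^2·[Fe³⁺]^6 / ([Cr₂O₇²⁻]·[H⁺]^14·[Fe²⁺]^6); log Q = 12.858.
E = E° − (0.0592/n) log Q = +0.59 − (0.0592/6)(12.858) = +0.463 V.

+0.463 V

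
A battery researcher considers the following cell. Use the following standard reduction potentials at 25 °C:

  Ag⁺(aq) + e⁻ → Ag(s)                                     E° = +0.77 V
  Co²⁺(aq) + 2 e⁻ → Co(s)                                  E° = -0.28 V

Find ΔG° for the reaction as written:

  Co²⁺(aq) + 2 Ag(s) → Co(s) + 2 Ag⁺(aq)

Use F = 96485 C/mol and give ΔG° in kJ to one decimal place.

As written, Co²⁺/Co is reduced (cathode) and Ag⁺/Ag is oxidised (anode), so E°cell = (-0.28) − (+0.77) = -1.05 V.
Balancing electrons gives n = 2.
ΔG° = −nFE° = −(2)(96485)(-1.05) = 202,618 J = +202.6 kJ.

+202.6 kJ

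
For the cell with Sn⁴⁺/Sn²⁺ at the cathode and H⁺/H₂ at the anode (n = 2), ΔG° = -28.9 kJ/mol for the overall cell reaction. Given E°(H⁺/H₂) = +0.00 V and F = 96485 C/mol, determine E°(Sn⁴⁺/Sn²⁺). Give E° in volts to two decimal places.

+0.15 V

E°cell = −ΔG°/(nF) = −(-28.9×10³)/((2)(96485)) = +0.150 V.
Since Sn⁴⁺/Sn²⁺ is the cathode and H⁺/H₂ the anode, E°cell = E°(Sn⁴⁺/Sn²⁺) − E°(H⁺/H₂).
So E°(Sn⁴⁺/Sn²⁺) = E°cell + E°(H⁺/H₂) = +0.150 + (+0.00) = +0.15 V.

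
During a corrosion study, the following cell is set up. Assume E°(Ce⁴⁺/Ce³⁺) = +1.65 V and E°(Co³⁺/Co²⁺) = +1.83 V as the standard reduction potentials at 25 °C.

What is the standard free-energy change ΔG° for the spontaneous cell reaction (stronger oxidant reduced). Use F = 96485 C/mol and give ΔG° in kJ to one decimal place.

-17.4 kJ

Co³⁺/Co²⁺ (E° = +1.83 V) is the cathode; Ce⁴⁺/Ce³⁺ (E° = +1.65 V) is the anode, so E°cell = +0.18 V.
Balancing electrons gives n = 1 (lcm of 1 and 1).
ΔG° = −nFE° = −(1)(96485)(+0.18) = -17,367 J = -17.4 kJ.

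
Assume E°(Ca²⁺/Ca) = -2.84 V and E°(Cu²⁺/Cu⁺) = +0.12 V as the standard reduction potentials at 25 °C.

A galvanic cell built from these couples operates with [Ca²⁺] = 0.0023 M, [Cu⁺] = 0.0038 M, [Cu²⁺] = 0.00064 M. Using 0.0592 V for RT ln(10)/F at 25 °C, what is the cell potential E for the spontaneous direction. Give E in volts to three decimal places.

Cu²⁺/Cu⁺ is the cathode (higher E°), Ca²⁺/Ca the anode: E°cell = +0.12 − (-2.84) = +2.96 V, n = 2.
Overall: 2 Cu²⁺(aq) + Ca(s) → 2 Cu⁺(aq) + Ca²⁺(aq)
Q = [Cu⁺]^2·[Ca²⁺] / ([Cu²⁺]^2); log Q = -1.091.
E = E° − (0.0592/n) log Q = +2.96 − (0.0592/2)(-1.091) = +2.992 V.

+2.992 V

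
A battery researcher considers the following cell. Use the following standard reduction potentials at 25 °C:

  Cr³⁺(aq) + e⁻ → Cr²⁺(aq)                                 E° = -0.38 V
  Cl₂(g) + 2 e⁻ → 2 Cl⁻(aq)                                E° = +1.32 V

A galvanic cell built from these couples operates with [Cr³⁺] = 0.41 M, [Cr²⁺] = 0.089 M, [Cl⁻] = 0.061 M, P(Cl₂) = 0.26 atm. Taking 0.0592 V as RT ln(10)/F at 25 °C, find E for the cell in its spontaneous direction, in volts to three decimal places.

+1.715 V

Cl₂/Cl⁻ is the cathode (higher E°), Cr³⁺/Cr²⁺ the anode: E°cell = +1.32 − (-0.38) = +1.70 V, n = 2.
Overall: Cl₂(g) + 2 Cr²⁺(aq) → 2 Cl⁻(aq) + 2 Cr³⁺(aq)
Q = [Cl⁻]^2·[Cr³⁺]^2 / (P(Cl₂)·[Cr²⁺]^2); log Q = -0.518.
E = E° − (0.0592/n) log Q = +1.70 − (0.0592/2)(-0.518) = +1.715 V.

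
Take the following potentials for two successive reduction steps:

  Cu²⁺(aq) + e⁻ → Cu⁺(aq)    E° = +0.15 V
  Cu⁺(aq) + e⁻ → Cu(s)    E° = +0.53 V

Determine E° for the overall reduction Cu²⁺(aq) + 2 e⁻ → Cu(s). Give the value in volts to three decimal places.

Standard free energies of sequential steps add: ΔG°₃ = ΔG°₁ + ΔG°₂, so n₃E°₃ = n₁E°₁ + n₂E°₂.
E°₃ = (1×+0.15 + 1×+0.53) / 2 = (+0.680) / 2 = +0.340 V.

+0.340 V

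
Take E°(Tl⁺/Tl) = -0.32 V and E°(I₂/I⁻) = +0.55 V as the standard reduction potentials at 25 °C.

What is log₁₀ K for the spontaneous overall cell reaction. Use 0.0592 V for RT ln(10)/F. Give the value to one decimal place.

Cathode: I₂/I⁻; anode: Tl⁺/Tl. E°cell = +0.87 V, n = 2.
log K = nE°cell / 0.0592 = (2)(+0.87) / 0.0592 = 29.4.

29.4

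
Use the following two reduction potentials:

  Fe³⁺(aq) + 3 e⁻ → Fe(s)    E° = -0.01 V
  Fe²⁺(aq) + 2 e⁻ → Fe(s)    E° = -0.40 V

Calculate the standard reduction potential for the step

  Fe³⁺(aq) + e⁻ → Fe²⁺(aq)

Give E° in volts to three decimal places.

+0.770 V

Sequential free energies add, so n₃E°₃ = n₁E°₁ + n₂E°₂.
With n₃ = 3, and the known step contributing 2×(-0.40) V, the unknown satisfies 1·E° = 3×(-0.01) − 2×(-0.40) = +0.770.
E° = +0.770 / 1 = +0.770 V.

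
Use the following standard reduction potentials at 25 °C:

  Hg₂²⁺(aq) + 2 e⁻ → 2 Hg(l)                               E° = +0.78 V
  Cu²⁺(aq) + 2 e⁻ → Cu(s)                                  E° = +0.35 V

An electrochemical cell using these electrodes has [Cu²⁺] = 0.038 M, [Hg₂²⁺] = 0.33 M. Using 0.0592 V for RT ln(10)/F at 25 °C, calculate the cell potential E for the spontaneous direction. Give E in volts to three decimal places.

Hg₂²⁺/Hg is the cathode (higher E°), Cu²⁺/Cu the anode: E°cell = +0.78 − (+0.35) = +0.43 V, n = 2.
Overall: Hg₂²⁺(aq) + Cu(s) → 2 Hg(l) + Cu²⁺(aq)
Q = [Cu²⁺] / ([Hg₂²⁺]); log Q = -0.939.
E = E° − (0.0592/n) log Q = +0.43 − (0.0592/2)(-0.939) = +0.458 V.

+0.458 V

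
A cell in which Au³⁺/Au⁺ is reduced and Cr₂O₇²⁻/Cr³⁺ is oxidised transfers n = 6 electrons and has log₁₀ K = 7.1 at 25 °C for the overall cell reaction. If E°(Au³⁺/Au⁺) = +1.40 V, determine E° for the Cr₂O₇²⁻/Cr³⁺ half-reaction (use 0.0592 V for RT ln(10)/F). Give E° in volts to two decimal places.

E°cell = (0.0592/n)·log K = (0.0592/6)(7.1) = +0.070 V.
Since Au³⁺/Au⁺ is the cathode and Cr₂O₇²⁻/Cr³⁺ the anode, E°cell = E°(Au³⁺/Au⁺) − E°(Cr₂O₇²⁻/Cr³⁺).
So E°(Cr₂O₇²⁻/Cr³⁺) = E°(Au³⁺/Au⁺) − E°cell = (+1.40) − (+0.070) = +1.33 V.

+1.33 V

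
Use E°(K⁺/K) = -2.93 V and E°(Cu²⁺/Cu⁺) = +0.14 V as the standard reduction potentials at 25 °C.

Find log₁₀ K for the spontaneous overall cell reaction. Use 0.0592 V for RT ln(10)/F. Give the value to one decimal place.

Cathode: Cu²⁺/Cu⁺; anode: K⁺/K. E°cell = +3.07 V, n = 1.
log K = nE°cell / 0.0592 = (1)(+3.07) / 0.0592 = 51.9.

51.9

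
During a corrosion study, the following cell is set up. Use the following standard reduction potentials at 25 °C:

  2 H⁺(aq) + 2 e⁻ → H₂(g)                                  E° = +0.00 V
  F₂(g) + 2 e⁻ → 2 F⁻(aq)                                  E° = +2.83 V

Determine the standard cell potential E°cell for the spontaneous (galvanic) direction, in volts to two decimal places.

The F₂/F⁻ couple has the higher reduction potential, so it is the cathode; H⁺/H₂ is oxidised at the anode.
E°cell = E°(cathode) − E°(anode) = (+2.83) − (+0.00) = +2.83 V.

+2.83 V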